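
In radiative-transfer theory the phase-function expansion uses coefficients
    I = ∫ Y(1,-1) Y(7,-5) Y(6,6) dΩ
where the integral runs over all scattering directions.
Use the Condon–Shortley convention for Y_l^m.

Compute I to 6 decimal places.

m-sum 0 ✓  L=14 even ✓  6≤6≤8 ✓
Π(2lᵢ+1) = 3×15×13 = 585
triangle coeff Δ(1,7,6) = 1/1365
Σ_t [1,1]: t=1:−1/518400 = -1/518400
(3j)²=7/195 [(1 7 6; 0 0 0)], sign=-1
Σ_t [2,2]: t=2:+1/958003200 = 1/958003200
(3j)²=1/1365 [(1 7 6; -1 -5 6)], sign=+1
⇒ 4πI² = 1/65
I = (-1)√(1/65/(4π)) = -0.03498955

-0.034990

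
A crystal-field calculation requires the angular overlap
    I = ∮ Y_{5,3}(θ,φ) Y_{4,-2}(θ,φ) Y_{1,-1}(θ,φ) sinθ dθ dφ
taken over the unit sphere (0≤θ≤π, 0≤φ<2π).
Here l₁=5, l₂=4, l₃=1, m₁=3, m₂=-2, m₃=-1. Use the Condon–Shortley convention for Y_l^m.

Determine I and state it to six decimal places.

-0.259847

m-sum 0 ✓  L=10 even ✓  1≤1≤9 ✓
Π(2lᵢ+1) = 11×9×3 = 297
triangle coeff Δ(5,4,1) = 1/495
Σ_t [4,4]: t=4:+1/576 = 1/576
(3j)²=5/99 [(5 4 1; 0 0 0)], sign=-1
Σ_t [2,2]: t=2:+1/2880 = 1/2880
(3j)²=28/495 [(5 4 1; 3 -2 -1)], sign=+1
⇒ 4πI² = 28/33
I = (-1)√(28/33/(4π)) = -0.25984664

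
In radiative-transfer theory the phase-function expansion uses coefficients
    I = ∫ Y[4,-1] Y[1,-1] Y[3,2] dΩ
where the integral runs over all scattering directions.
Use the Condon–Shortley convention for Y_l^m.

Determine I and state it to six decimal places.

Rules hold: Σm=0, L=8 even, 3≤3≤5.
N = 9·3·7 = 189
Δ = 2!·6!·0!/9! = 1/252
Racah Σ t=1..1: t=1:−1/36 = -1/36
⇒ 3j(4 1 3; 0 0 0)² = 4/63, sgn +1
Racah Σ t=0..0: t=0:+1/240 = 1/240
⇒ 3j(4 1 3; -1 -1 2)² = 1/84, sgn -1
4πI² = N·(3j₀)²·(3jₘ)² = 1/7
I = -1·√(0.142857/4π) = -0.10662181

-0.106622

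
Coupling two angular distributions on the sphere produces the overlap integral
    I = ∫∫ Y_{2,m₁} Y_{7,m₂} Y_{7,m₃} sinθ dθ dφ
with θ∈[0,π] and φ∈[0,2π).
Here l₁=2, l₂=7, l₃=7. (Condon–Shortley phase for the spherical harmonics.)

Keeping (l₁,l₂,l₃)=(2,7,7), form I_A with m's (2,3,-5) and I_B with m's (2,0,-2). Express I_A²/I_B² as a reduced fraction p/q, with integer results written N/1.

l's match ⇒ only the (l;m) 3-j factors differ between A and B.
A: triangle coeff Δ(2,7,7) = 1/185640; Σ_t [0,0]: t=0:+1/29030400 = 1/29030400; (3j)²=99/7735 [(2 7 7; 2 3 -5)], sign=+1
B: triangle coeff Δ(2,7,7) = 1/185640; Σ_t [0,0]: t=0:+1/2419200 = 1/2419200; (3j)²=27/1105 [(2 7 7; 2 0 -2)], sign=-1
I_A²/I_B² = (99/7735)/(27/1105) = 11/21

11/21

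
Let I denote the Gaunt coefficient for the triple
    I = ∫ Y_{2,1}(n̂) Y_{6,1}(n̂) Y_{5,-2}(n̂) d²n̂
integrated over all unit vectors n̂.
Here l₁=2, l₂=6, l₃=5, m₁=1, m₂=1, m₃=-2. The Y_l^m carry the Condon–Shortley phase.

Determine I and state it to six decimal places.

0.000000

Σlᵢ=13 odd — θ-integrand is odd under cosθ→−cosθ; I=0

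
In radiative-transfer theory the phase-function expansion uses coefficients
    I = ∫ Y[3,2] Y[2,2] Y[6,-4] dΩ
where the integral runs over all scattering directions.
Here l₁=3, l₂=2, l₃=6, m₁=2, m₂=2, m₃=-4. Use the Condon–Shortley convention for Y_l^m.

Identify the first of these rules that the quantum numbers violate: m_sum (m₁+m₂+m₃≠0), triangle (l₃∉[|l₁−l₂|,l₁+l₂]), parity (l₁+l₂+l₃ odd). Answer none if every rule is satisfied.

azimuthal sum: 2 + 2 − 4 = 0  ✓
1 ≤ 6 ≤ 5 (triangle on l)  ✗
L = 3 + 2 + 6 = 11 (odd)

triangle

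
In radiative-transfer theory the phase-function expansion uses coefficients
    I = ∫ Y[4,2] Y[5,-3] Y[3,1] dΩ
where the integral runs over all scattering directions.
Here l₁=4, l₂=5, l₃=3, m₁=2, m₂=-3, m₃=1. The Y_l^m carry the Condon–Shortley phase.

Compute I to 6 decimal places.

Rules hold: Σm=0, L=12 even, 1≤3≤9.
N = 9·11·7 = 693
Δ = 6!·2!·4!/13! = 1/180180
Racah Σ t=2..4: t=2:+1/576 t=3:−1/144 t=4:+1/576 = -1/288
⇒ 3j(4 5 3; 0 0 0)² = 20/1001, sgn +1
Racah Σ t=0..2: t=0:+1/5760 t=1:−1/720 t=2:+1/2304 = -1/1280
⇒ 3j(4 5 3; 2 -3 1)² = 27/1430, sgn -1
4πI² = N·(3j₀)²·(3jₘ)² = 486/1859
I = -1·√(0.261431/4π) = -0.14423595

-0.144236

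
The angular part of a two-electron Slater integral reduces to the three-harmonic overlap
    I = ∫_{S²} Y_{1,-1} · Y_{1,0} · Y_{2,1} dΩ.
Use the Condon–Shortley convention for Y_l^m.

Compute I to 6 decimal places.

Checks pass: Σm=0; 4 even; l₃=2∈[0,2].
(2·1+1)(2·1+1)(2·2+1) = 45
Δ: 0! 2! 2! / 5! → 1/30
sum: t=0:+1/1 = 1/1
3j²(1 1 2; 0 0 0) = Δ·Π!·Σ² = 2/15  (sign +1)
sum: t=0:+1/2 = 1/2
3j²(1 1 2; -1 0 1) = Δ·Π!·Σ² = 1/10  (sign -1)
combine: 4πI² = 45·2/15·1/10 = 3/5
take √, sign -1: I = -0.21850969

-0.218510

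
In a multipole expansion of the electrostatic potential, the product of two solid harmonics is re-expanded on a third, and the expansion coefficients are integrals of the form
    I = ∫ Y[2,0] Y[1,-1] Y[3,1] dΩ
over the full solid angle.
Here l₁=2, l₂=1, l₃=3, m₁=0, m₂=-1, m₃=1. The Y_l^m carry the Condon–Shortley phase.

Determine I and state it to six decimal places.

Checks pass: Σm=0; 6 even; l₃=3∈[1,3].
(2·2+1)(2·1+1)(2·3+1) = 105
Δ: 0! 4! 2! / 7! → 1/105
sum: t=0:+1/4 = 1/4
3j²(2 1 3; 0 0 0) = Δ·Π!·Σ² = 3/35  (sign -1)
sum: t=0:+1/8 = 1/8
3j²(2 1 3; 0 -1 1) = Δ·Π!·Σ² = 2/35  (sign +1)
combine: 4πI² = 105·3/35·2/35 = 18/35
take √, sign -1: I = -0.20230066

-0.202301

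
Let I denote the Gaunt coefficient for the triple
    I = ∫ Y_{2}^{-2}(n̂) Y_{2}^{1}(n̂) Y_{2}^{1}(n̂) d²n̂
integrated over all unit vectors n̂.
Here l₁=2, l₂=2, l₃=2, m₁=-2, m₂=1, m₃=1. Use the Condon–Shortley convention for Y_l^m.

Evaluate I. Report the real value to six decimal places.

0.220728

Rules hold: Σm=0, L=6 even, 0≤2≤4.
N = 5·5·5 = 125
Δ = 2!·2!·2!/7! = 1/630
Racah Σ t=0..2: t=0:+1/8 t=1:−1/1 t=2:+1/8 = -3/4
⇒ 3j(2 2 2; 0 0 0)² = 2/35, sgn -1
Racah Σ t=2..2: t=2:+1/4 = 1/4
⇒ 3j(2 2 2; -2 1 1)² = 3/35, sgn -1
4πI² = N·(3j₀)²·(3jₘ)² = 30/49
I = +1·√(0.612245/4π) = 0.22072812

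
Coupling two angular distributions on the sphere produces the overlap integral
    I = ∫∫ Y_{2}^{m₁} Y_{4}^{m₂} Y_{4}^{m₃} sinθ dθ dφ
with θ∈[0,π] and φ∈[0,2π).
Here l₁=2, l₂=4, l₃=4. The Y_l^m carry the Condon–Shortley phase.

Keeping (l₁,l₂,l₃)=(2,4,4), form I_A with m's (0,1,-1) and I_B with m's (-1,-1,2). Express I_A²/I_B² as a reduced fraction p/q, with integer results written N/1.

289/243

l's match ⇒ only the (l;m) 3-j factors differ between A and B.
A: triangle coeff Δ(2,4,4) = 1/13860; Σ_t [0,2]: t=0:+1/480 t=1:−1/48 t=2:+1/144 = -17/1440; (3j)²=289/13860 [(2 4 4; 0 1 -1)], sign=+1
B: triangle coeff Δ(2,4,4) = 1/13860; Σ_t [1,2]: t=1:−1/96 t=2:+1/240 = -1/160; (3j)²=27/1540 [(2 4 4; -1 -1 2)], sign=-1
I_A²/I_B² = (289/13860)/(27/1540) = 289/243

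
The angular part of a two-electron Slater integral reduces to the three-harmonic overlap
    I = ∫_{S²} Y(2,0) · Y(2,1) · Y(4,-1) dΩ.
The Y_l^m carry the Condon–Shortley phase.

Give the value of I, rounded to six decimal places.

Rules hold: Σm=0, L=8 even, 0≤4≤4.
N = 5·5·9 = 225
Δ = 0!·4!·4!/9! = 1/630
Racah Σ t=0..0: t=0:+1/16 = 1/16
⇒ 3j(2 2 4; 0 0 0)² = 2/35, sgn +1
Racah Σ t=0..0: t=0:+1/24 = 1/24
⇒ 3j(2 2 4; 0 1 -1)² = 1/21, sgn -1
4πI² = N·(3j₀)²·(3jₘ)² = 30/49
I = -1·√(0.612245/4π) = -0.22072812

-0.220728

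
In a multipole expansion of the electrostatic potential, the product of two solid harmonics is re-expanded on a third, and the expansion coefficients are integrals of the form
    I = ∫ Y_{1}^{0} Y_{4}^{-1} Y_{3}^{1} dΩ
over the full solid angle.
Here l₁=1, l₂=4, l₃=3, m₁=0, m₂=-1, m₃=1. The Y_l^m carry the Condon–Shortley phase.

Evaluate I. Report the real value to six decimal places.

Rules hold: Σm=0, L=8 even, 3≤3≤5.
N = 3·9·7 = 189
Δ = 2!·0!·6!/9! = 1/252
Racah Σ t=1..1: t=1:−1/36 = -1/36
⇒ 3j(1 4 3; 0 0 0)² = 4/63, sgn +1
Racah Σ t=1..1: t=1:−1/48 = -1/48
⇒ 3j(1 4 3; 0 -1 1)² = 5/84, sgn -1
4πI² = N·(3j₀)²·(3jₘ)² = 5/7
I = -1·√(0.714286/4π) = -0.23841361

-0.238414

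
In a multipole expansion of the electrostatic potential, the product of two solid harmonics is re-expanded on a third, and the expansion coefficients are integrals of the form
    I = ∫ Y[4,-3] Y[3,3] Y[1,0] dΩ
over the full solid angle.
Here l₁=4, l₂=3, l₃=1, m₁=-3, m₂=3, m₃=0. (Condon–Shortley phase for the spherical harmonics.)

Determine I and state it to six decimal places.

Checks pass: Σm=0; 8 even; l₃=1∈[1,7].
(2·4+1)(2·3+1)(2·1+1) = 189
Δ: 6! 2! 0! / 9! → 1/252
sum: t=3:−1/36 = -1/36
3j²(4 3 1; 0 0 0) = Δ·Π!·Σ² = 4/63  (sign +1)
sum: t=6:+1/720 = 1/720
3j²(4 3 1; -3 3 0) = Δ·Π!·Σ² = 1/36  (sign -1)
combine: 4πI² = 189·4/63·1/36 = 1/3
take √, sign -1: I = -0.16286750

-0.162868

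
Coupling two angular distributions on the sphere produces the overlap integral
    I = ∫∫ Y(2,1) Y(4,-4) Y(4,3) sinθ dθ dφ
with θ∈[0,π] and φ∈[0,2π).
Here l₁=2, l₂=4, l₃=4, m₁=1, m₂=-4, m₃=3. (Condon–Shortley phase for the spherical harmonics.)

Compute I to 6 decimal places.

m-sum 0 ✓  L=10 even ✓  2≤4≤6 ✓
Π(2lᵢ+1) = 5×9×9 = 405
triangle coeff Δ(2,4,4) = 1/13860
Σ_t [0,2]: t=0:+1/192 t=1:−1/36 t=2:+1/192 = -5/288
(3j)²=20/693 [(2 4 4; 0 0 0)], sign=-1
Σ_t [0,0]: t=0:+1/1440 = 1/1440
(3j)²=7/165 [(2 4 4; 1 -4 3)], sign=-1
⇒ 4πI² = 60/121
I = (+1)√(60/121/(4π)) = 0.19864517

0.198645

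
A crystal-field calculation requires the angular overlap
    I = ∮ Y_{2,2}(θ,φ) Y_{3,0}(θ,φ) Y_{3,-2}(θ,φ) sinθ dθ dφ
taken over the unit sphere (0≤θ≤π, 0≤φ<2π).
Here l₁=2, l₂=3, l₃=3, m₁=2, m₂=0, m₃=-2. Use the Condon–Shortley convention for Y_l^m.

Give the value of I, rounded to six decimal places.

-0.188063

Rules hold: Σm=0, L=8 even, 1≤3≤5.
N = 5·7·7 = 245
Δ = 2!·2!·4!/9! = 1/3780
Racah Σ t=0..2: t=0:+1/24 t=1:−1/4 t=2:+1/24 = -1/6
⇒ 3j(2 3 3; 0 0 0)² = 4/105, sgn +1
Racah Σ t=0..0: t=0:+1/24 = 1/24
⇒ 3j(2 3 3; 2 0 -2)² = 1/21, sgn -1
4πI² = N·(3j₀)²·(3jₘ)² = 4/9
I = -1·√(0.444444/4π) = -0.18806319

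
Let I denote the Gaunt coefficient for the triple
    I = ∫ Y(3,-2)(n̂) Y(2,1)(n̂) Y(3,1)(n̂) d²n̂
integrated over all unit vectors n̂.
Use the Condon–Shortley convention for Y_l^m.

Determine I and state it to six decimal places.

Rules hold: Σm=0, L=8 even, 1≤3≤5.
N = 7·5·7 = 245
Δ = 2!·4!·2!/9! = 1/3780
Racah Σ t=0..2: t=0:+1/24 t=1:−1/4 t=2:+1/24 = -1/6
⇒ 3j(3 2 3; 0 0 0)² = 4/105, sgn +1
Racah Σ t=1..2: t=1:−1/48 t=2:+1/12 = 1/16
⇒ 3j(3 2 3; -2 1 1)² = 1/28, sgn +1
4πI² = N·(3j₀)²·(3jₘ)² = 1/3
I = +1·√(0.333333/4π) = 0.16286750

0.162868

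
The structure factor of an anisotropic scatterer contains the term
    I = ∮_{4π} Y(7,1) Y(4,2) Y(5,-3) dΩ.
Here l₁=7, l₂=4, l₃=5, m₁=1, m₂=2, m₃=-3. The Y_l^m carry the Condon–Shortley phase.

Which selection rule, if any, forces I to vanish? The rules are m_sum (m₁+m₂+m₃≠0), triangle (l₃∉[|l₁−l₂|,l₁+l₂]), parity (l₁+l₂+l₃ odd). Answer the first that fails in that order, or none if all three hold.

none

azimuthal sum: 1 + 2 − 3 = 0  ✓
3 ≤ 5 ≤ 11 (triangle on l)  ✓
L = 7 + 4 + 5 = 16 (even)  ✓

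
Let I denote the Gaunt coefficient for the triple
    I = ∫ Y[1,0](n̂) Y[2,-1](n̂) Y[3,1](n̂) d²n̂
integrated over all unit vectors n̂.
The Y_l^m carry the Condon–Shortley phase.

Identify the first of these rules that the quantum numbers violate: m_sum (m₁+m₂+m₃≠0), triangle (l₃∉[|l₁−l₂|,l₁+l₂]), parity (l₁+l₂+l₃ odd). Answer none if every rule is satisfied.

m₁+m₂+m₃ = 0 − 1 + 1 = 0  ✓
triangle: |1−2|=1 ≤ l₃=3 ≤ 1+2=3  ✓
parity: l₁+l₂+l₃ = 6 is even  ✓

none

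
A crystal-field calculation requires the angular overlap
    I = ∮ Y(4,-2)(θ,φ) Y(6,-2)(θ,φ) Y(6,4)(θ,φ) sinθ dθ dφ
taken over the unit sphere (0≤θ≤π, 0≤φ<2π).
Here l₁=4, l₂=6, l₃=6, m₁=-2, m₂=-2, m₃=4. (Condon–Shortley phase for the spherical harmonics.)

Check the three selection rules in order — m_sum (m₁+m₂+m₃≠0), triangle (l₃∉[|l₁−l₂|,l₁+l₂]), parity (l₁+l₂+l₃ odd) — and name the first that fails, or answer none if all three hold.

Σmᵢ = 0  ✓
l₃∈[|l₁−l₂|,l₁+l₂]=[2,10], have l₃=6  ✓
Σlᵢ = 16 ⇒ even  ✓

none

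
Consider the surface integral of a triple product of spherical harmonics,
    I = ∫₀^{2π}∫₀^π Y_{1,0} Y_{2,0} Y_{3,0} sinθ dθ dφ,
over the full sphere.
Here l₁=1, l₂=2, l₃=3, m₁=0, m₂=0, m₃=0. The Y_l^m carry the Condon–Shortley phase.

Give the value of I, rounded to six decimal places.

0.247767

m-sum 0 ✓  L=6 even ✓  1≤3≤3 ✓
Π(2lᵢ+1) = 3×5×7 = 105
triangle coeff Δ(1,2,3) = 1/105
Σ_t [0,0]: t=0:+1/4 = 1/4
(3j)²=3/35 [(1 2 3; 0 0 0)], sign=-1
(m-triple is (0,0,0) — same symbol as above.)
⇒ 4πI² = 27/35
I = (+1)√(27/35/(4π)) = 0.24776670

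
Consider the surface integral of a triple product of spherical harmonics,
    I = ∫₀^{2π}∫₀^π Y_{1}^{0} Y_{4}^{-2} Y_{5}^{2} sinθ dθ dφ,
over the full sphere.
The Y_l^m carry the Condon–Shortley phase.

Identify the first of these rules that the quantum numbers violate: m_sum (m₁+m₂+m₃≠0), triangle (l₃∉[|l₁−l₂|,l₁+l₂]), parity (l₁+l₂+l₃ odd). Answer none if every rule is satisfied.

m₁+m₂+m₃ = 0 − 2 + 2 = 0  ✓
triangle: |1−4|=3 ≤ l₃=5 ≤ 1+4=5  ✓
parity: l₁+l₂+l₃ = 10 is even  ✓

none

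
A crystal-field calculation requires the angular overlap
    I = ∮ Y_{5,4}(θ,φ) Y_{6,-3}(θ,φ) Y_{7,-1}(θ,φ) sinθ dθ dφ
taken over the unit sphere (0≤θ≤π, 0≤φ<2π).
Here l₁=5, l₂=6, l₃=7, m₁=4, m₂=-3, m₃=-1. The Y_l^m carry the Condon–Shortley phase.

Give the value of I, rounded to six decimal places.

-0.145177

m-sum 0 ✓  L=18 even ✓  1≤7≤11 ✓
Π(2lᵢ+1) = 11×13×15 = 2145
triangle coeff Δ(5,6,7) = 1/174594420
Σ_t [0,4]: t=0:+1/4147200 t=1:−1/207360 t=2:+1/82944 t=3:−1/207360 t=4:+1/4147200 = 1/345600
(3j)²=420/46189 [(5 6 7; 0 0 0)], sign=-1
Σ_t [0,1]: t=0:+1/2073600 t=1:−1/6220800 = 1/3110400
(3j)²=3136/230945 [(5 6 7; 4 -3 -1)], sign=+1
⇒ 4πI² = 3951360/14919047
I = (-1)√(3951360/14919047/(4π)) = -0.14517700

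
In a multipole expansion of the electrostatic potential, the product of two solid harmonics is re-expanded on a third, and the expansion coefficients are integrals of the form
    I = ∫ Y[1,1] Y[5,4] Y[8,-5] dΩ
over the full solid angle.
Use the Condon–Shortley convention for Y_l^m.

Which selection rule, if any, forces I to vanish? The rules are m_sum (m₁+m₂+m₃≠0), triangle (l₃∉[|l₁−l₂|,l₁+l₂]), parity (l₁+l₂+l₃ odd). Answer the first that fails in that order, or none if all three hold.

triangle

azimuthal sum: 1 + 4 − 5 = 0  ✓
4 ≤ 8 ≤ 6 (triangle on l)  ✗
L = 1 + 5 + 8 = 14 (even)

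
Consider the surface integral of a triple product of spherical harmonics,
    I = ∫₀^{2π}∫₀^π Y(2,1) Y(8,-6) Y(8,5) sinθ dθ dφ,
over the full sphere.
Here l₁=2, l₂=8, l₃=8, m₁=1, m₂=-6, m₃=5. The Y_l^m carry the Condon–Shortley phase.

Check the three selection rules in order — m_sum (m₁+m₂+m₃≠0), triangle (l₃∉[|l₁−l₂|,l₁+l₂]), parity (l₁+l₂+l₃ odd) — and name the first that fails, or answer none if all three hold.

Σmᵢ = 0  ✓
l₃∈[|l₁−l₂|,l₁+l₂]=[6,10], have l₃=8  ✓
Σlᵢ = 18 ⇒ even  ✓

none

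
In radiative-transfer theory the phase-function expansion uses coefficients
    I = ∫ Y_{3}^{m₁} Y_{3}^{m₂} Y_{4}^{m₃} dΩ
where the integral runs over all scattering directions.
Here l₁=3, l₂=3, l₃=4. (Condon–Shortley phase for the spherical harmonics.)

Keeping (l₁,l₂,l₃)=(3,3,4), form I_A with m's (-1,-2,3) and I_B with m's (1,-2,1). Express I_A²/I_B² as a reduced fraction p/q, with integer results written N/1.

7/16

Same 3,3,4: normalisation and zero-m 3j drop out of the ratio.
A: Δ: 2! 4! 4! / 11! → 1/34650; sum: t=0:+1/288 t=1:−1/144 = -1/288; 3j²(3 3 4; -1 -2 3) = Δ·Π!·Σ² = 1/99  (sign +1)
B: Δ: 2! 4! 4! / 11! → 1/34650; sum: t=0:+1/48 t=1:−1/144 = 1/72; 3j²(3 3 4; 1 -2 1) = Δ·Π!·Σ² = 16/693  (sign -1)
I_A²/I_B² = (1/99)/(16/693) = 7/16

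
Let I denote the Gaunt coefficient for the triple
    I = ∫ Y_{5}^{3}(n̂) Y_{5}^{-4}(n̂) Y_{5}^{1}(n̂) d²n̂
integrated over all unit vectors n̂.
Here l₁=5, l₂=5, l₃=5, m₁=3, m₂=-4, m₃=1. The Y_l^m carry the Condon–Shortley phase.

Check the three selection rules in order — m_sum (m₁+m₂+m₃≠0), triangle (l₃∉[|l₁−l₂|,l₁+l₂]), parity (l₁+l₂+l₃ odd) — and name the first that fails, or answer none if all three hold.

parity

m₁+m₂+m₃ = 3 − 4 + 1 = 0  ✓
triangle: |5−5|=0 ≤ l₃=5 ≤ 5+5=10  ✓
parity: l₁+l₂+l₃ = 15 is odd  ✗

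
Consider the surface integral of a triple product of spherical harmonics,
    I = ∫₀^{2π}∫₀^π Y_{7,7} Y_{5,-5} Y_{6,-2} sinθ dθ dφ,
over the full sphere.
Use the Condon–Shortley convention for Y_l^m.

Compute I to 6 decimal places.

Checks pass: Σm=0; 18 even; l₃=6∈[2,12].
(2·7+1)(2·5+1)(2·6+1) = 2145
Δ: 6! 8! 4! / 19! → 1/174594420
sum: t=1:−1/4147200 t=2:+1/207360 t=3:−1/82944 t=4:+1/207360 t=5:−1/4147200 = -1/345600
3j²(7 5 6; 0 0 0) = Δ·Π!·Σ² = 420/46189  (sign -1)
sum: t=0:+1/696729600 = 1/696729600
3j²(7 5 6; 7 -5 -2) = Δ·Π!·Σ² = 7/1938  (sign +1)
combine: 4πI² = 2145·420/46189·7/1938 = 7350/104329
take √, sign -1: I = -0.07487489

-0.074875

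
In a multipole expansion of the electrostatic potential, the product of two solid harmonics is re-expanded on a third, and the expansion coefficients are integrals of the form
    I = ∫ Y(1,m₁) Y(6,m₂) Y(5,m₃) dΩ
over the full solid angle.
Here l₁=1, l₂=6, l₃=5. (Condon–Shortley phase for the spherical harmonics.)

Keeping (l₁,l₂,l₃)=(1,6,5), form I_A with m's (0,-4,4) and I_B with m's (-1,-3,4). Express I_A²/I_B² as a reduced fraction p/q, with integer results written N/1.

20/3

l's match ⇒ only the (l;m) 3-j factors differ between A and B.
A: triangle coeff Δ(1,6,5) = 1/858; Σ_t [1,1]: t=1:−1/362880 = -1/362880; (3j)²=10/429 [(1 6 5; 0 -4 4)], sign=+1
B: triangle coeff Δ(1,6,5) = 1/858; Σ_t [2,2]: t=2:+1/725760 = 1/725760; (3j)²=1/286 [(1 6 5; -1 -3 4)], sign=-1
I_A²/I_B² = (10/429)/(1/286) = 20/3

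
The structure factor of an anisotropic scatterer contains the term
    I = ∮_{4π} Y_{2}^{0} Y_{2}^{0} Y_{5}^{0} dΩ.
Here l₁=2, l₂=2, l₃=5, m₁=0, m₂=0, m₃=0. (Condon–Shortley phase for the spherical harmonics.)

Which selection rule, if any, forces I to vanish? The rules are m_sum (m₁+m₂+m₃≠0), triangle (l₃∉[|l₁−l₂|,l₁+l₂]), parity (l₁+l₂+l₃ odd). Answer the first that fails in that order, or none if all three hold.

triangle

Σmᵢ = 0  ✓
l₃∈[|l₁−l₂|,l₁+l₂]=[0,4], have l₃=5  ✗
Σlᵢ = 9 ⇒ odd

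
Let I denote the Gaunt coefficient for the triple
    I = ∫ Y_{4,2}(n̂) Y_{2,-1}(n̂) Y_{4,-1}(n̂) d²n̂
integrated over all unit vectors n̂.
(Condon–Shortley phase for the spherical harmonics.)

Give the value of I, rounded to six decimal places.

Rules hold: Σm=0, L=10 even, 2≤4≤6.
N = 9·5·9 = 405
Δ = 2!·6!·2!/11! = 1/13860
Racah Σ t=0..2: t=0:+1/192 t=1:−1/36 t=2:+1/192 = -5/288
⇒ 3j(4 2 4; 0 0 0)² = 20/693, sgn -1
Racah Σ t=0..1: t=0:+1/96 t=1:−1/240 = 1/160
⇒ 3j(4 2 4; 2 -1 -1)² = 27/1540, sgn -1
4πI² = N·(3j₀)²·(3jₘ)² = 1215/5929
I = +1·√(0.204925/4π) = 0.12770047

0.127700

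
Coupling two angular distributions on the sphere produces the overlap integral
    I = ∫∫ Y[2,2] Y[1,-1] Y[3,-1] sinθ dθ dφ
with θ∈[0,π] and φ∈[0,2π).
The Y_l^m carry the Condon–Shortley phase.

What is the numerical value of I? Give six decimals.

-0.082589

m-sum 0 ✓  L=6 even ✓  1≤3≤3 ✓
Π(2lᵢ+1) = 5×3×7 = 105
triangle coeff Δ(2,1,3) = 1/105
Σ_t [0,0]: t=0:+1/4 = 1/4
(3j)²=3/35 [(2 1 3; 0 0 0)], sign=-1
Σ_t [0,0]: t=0:+1/48 = 1/48
(3j)²=1/105 [(2 1 3; 2 -1 -1)], sign=+1
⇒ 4πI² = 3/35
I = (-1)√(3/35/(4π)) = -0.08258890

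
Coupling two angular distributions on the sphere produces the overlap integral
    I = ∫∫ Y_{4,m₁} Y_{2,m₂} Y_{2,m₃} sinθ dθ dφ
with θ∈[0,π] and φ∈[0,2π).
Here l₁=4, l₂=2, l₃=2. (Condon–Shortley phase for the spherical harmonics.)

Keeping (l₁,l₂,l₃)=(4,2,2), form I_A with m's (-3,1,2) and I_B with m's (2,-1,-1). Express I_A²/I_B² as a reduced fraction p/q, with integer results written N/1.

Same 4,2,2: normalisation and zero-m 3j drop out of the ratio.
A: Δ: 4! 4! 0! / 9! → 1/630; sum: t=3:−1/144 = -1/144; 3j²(4 2 2; -3 1 2) = Δ·Π!·Σ² = 1/18  (sign -1)
B: Δ: 4! 4! 0! / 9! → 1/630; sum: t=1:−1/36 = -1/36; 3j²(4 2 2; 2 -1 -1) = Δ·Π!·Σ² = 4/63  (sign +1)
I_A²/I_B² = (1/18)/(4/63) = 7/8

7/8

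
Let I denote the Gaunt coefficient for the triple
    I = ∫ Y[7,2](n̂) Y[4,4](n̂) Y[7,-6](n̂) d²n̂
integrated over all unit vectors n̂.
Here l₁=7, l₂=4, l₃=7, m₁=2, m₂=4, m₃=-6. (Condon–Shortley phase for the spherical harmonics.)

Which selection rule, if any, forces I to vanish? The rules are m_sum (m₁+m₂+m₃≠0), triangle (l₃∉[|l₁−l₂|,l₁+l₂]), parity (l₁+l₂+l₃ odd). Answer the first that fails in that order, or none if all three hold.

Σmᵢ = 0  ✓
l₃∈[|l₁−l₂|,l₁+l₂]=[3,11], have l₃=7  ✓
Σlᵢ = 18 ⇒ even  ✓

none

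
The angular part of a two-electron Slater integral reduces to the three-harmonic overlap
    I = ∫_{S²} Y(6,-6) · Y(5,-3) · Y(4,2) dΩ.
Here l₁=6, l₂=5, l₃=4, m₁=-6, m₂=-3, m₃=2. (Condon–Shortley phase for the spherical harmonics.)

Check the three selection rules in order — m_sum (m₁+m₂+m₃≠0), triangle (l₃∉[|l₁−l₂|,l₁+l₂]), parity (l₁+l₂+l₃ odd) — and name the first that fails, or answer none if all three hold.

Σmᵢ = -7  ✗
l₃∈[|l₁−l₂|,l₁+l₂]=[1,11], have l₃=4
Σlᵢ = 15 ⇒ odd

m_sum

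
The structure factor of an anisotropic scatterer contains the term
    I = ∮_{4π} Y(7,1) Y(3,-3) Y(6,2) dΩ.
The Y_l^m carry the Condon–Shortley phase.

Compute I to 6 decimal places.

0.147021

m-sum 0 ✓  L=16 even ✓  4≤6≤10 ✓
Π(2lᵢ+1) = 15×7×13 = 1365
triangle coeff Δ(7,3,6) = 1/2042040
Σ_t [1,3]: t=1:−1/207360 t=2:+1/57600 t=3:−1/207360 = 1/129600
(3j)²=168/12155 [(7 3 6; 0 0 0)], sign=+1
Σ_t [0,0]: t=0:+1/829440 = 1/829440
(3j)²=35/2431 [(7 3 6; 1 -3 2)], sign=+1
⇒ 4πI² = 123480/454597
I = (+1)√(123480/454597/(4π)) = 0.14702124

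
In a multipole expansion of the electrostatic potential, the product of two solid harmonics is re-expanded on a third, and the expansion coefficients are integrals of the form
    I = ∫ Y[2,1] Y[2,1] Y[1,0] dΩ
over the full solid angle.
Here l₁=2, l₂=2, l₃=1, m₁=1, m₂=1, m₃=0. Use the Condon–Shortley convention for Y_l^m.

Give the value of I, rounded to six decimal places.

Σmᵢ = 2 ≠ 0, so the φ-integral vanishes; I = 0

0.000000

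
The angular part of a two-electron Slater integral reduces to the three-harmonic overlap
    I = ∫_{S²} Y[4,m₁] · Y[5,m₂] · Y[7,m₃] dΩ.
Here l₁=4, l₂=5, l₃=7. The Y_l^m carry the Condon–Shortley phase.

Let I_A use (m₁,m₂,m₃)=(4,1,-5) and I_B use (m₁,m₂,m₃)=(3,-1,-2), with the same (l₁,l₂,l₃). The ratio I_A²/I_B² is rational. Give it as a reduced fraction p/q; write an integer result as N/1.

16/11

Same 4,5,7: normalisation and zero-m 3j drop out of the ratio.
A: Δ: 2! 6! 8! / 17! → 1/6126120; sum: t=0:+1/2073600 = 1/2073600; 3j²(4 5 7; 4 1 -5) = Δ·Π!·Σ² = 28/1105  (sign +1)
B: Δ: 2! 6! 8! / 17! → 1/6126120; sum: t=0:+1/138240 t=1:−1/518400 = 11/2073600; 3j²(4 5 7; 3 -1 -2) = Δ·Π!·Σ² = 77/4420  (sign -1)
I_A²/I_B² = (28/1105)/(77/4420) = 16/11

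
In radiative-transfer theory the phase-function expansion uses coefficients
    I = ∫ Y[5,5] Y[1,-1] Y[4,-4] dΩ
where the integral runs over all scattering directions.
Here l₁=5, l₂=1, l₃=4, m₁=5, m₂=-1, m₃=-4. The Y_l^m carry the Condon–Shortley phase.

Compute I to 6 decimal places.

m-sum 0 ✓  L=10 even ✓  4≤4≤6 ✓
Π(2lᵢ+1) = 11×3×9 = 297
triangle coeff Δ(5,1,4) = 1/495
Σ_t [1,1]: t=1:−1/576 = -1/576
(3j)²=5/99 [(5 1 4; 0 0 0)], sign=-1
Σ_t [0,0]: t=0:+1/80640 = 1/80640
(3j)²=1/11 [(5 1 4; 5 -1 -4)], sign=+1
⇒ 4πI² = 15/11
I = (-1)√(15/11/(4π)) = -0.32941575

-0.329416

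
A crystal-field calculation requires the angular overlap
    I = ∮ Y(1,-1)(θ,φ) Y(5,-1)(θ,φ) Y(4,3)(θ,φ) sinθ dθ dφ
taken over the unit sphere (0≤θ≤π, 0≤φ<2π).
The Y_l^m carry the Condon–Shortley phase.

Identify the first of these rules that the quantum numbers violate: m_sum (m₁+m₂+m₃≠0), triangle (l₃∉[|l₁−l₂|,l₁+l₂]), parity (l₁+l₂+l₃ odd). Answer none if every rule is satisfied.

m_sum

azimuthal sum: -1 − 1 + 3 = 1  ✗
4 ≤ 4 ≤ 6 (triangle on l)
L = 1 + 5 + 4 = 10 (even)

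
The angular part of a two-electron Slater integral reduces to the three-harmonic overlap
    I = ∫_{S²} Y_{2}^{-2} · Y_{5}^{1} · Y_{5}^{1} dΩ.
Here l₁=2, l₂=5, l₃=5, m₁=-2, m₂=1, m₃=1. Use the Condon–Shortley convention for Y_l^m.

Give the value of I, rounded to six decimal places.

Rules hold: Σm=0, L=12 even, 3≤5≤7.
N = 5·11·11 = 605
Δ = 2!·2!·8!/13! = 1/38610
Racah Σ t=0..2: t=0:+1/2880 t=1:−1/576 t=2:+1/2880 = -1/960
⇒ 3j(2 5 5; 0 0 0)² = 10/429, sgn +1
Racah Σ t=2..2: t=2:+1/2304 = 1/2304
⇒ 3j(2 5 5; -2 1 1)² = 5/143, sgn +1
4πI² = N·(3j₀)²·(3jₘ)² = 250/507
I = +1·√(0.493097/4π) = 0.19808933

0.198089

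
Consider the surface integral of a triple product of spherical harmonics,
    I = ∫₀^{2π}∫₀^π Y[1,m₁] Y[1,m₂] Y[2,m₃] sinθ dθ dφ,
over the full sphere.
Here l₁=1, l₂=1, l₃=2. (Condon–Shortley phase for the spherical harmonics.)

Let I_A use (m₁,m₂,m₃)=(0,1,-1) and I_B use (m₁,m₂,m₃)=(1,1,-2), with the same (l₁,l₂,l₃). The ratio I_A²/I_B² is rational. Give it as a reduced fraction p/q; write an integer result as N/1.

Shared (l₁,l₂,l₃)=(1,1,2): N and (l;000)² cancel in I_A²/I_B².
A: Δ = 0!·2!·2!/5! = 1/30; Racah Σ t=0..0: t=0:+1/2 = 1/2; ⇒ 3j(1 1 2; 0 1 -1)² = 1/10, sgn -1
B: Δ = 0!·2!·2!/5! = 1/30; Racah Σ t=0..0: t=0:+1/4 = 1/4; ⇒ 3j(1 1 2; 1 1 -2)² = 1/5, sgn +1
I_A²/I_B² = (1/10)/(1/5) = 1/2

1/2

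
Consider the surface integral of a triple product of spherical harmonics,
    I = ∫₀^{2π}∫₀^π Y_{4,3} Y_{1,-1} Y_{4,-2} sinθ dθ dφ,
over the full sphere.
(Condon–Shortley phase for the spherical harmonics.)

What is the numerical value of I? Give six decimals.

L=9 odd ⇒ parity kills the (l;000) factor ⇒ I = 0

0.000000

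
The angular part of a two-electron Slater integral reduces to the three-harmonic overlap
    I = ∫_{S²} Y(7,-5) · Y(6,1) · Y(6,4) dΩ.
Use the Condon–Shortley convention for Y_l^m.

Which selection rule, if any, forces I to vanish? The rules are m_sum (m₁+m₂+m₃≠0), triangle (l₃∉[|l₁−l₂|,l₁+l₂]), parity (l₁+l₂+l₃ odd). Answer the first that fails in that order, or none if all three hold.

parity

m₁+m₂+m₃ = -5 + 1 + 4 = 0  ✓
triangle: |7−6|=1 ≤ l₃=6 ≤ 7+6=13  ✓
parity: l₁+l₂+l₃ = 19 is odd  ✗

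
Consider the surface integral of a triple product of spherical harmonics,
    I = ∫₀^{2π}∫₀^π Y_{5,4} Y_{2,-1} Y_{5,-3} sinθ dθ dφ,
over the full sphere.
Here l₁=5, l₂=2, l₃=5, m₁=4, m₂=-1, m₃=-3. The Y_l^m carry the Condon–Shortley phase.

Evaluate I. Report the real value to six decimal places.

0.196098

m-sum 0 ✓  L=12 even ✓  3≤5≤7 ✓
Π(2lᵢ+1) = 11×5×11 = 605
triangle coeff Δ(5,2,5) = 1/38610
Σ_t [0,2]: t=0:+1/2880 t=1:−1/576 t=2:+1/2880 = -1/960
(3j)²=10/429 [(5 2 5; 0 0 0)], sign=+1
Σ_t [0,1]: t=0:+1/10080 t=1:−1/80640 = 1/11520
(3j)²=49/1430 [(5 2 5; 4 -1 -3)], sign=+1
⇒ 4πI² = 245/507
I = (+1)√(245/507/(4π)) = 0.19609844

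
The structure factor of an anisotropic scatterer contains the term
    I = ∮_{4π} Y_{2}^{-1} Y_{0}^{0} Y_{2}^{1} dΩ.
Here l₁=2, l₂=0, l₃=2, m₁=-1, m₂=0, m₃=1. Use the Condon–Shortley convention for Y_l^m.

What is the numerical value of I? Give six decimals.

Checks pass: Σm=0; 4 even; l₃=2∈[2,2].
(2·2+1)(2·0+1)(2·2+1) = 25
Δ: 0! 4! 0! / 5! → 1/5
sum: t=0:+1/4 = 1/4
3j²(2 0 2; 0 0 0) = Δ·Π!·Σ² = 1/5  (sign +1)
sum: t=0:+1/6 = 1/6
3j²(2 0 2; -1 0 1) = Δ·Π!·Σ² = 1/5  (sign -1)
combine: 4πI² = 25·1/5·1/5 = 1/1
take √, sign -1: I = -0.28209479

-0.282095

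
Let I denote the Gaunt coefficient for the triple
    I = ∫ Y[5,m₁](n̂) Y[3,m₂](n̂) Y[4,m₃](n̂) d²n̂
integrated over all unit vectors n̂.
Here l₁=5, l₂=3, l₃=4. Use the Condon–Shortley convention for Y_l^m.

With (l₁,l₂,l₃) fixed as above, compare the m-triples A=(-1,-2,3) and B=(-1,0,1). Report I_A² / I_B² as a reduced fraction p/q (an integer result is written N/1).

Shared (l₁,l₂,l₃)=(5,3,4): N and (l;000)² cancel in I_A²/I_B².
A: Δ = 4!·6!·2!/13! = 1/180180; Racah Σ t=0..1: t=0:+1/17280 t=1:−1/1440 = -11/17280; ⇒ 3j(5 3 4; -1 -2 3)² = 11/468, sgn +1
B: Δ = 4!·6!·2!/13! = 1/180180; Racah Σ t=1..3: t=1:−1/1440 t=2:+1/192 t=3:−1/432 = 19/8640; ⇒ 3j(5 3 4; -1 0 1)² = 361/30030, sgn -1
I_A²/I_B² = (11/468)/(361/30030) = 4235/2166

4235/2166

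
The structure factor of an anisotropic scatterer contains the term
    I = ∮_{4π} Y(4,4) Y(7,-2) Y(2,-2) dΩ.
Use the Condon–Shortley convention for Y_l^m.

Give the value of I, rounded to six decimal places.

0.000000

triangle: need 3≤l₃≤11, have 2; I=0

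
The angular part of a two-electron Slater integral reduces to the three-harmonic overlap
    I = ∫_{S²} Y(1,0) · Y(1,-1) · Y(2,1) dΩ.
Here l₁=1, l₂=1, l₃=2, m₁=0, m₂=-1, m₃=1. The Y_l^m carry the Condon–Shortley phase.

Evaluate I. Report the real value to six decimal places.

-0.218510

Rules hold: Σm=0, L=4 even, 0≤2≤2.
N = 3·3·5 = 45
Δ = 0!·2!·2!/5! = 1/30
Racah Σ t=0..0: t=0:+1/1 = 1/1
⇒ 3j(1 1 2; 0 0 0)² = 2/15, sgn +1
Racah Σ t=0..0: t=0:+1/2 = 1/2
⇒ 3j(1 1 2; 0 -1 1)² = 1/10, sgn -1
4πI² = N·(3j₀)²·(3jₘ)² = 3/5
I = -1·√(0.6/4π) = -0.21850969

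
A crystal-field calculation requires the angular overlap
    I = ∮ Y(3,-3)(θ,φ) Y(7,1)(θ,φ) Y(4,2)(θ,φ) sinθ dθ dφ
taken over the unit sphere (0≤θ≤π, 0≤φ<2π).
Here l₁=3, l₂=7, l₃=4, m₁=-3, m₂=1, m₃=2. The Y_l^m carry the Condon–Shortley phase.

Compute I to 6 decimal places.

-0.035654

Rules hold: Σm=0, L=14 even, 4≤4≤10.
N = 7·15·9 = 945
Δ = 6!·0!·8!/15! = 1/45045
Racah Σ t=3..3: t=3:−1/20736 = -1/20736
⇒ 3j(3 7 4; 0 0 0)² = 35/1287, sgn -1
Racah Σ t=6..6: t=6:+1/1036800 = 1/1036800
⇒ 3j(3 7 4; -3 1 2)² = 4/6435, sgn +1
4πI² = N·(3j₀)²·(3jₘ)² = 980/61347
I = -1·√(0.0159747/4π) = -0.03565426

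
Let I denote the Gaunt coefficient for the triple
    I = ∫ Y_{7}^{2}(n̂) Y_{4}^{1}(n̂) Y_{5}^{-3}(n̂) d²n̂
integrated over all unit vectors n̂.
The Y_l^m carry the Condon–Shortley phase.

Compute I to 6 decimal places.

-0.140275

m-sum 0 ✓  L=16 even ✓  3≤5≤11 ✓
Π(2lᵢ+1) = 15×9×11 = 1485
triangle coeff Δ(7,4,5) = 1/6126120
Σ_t [2,4]: t=2:+1/69120 t=3:−1/20736 t=4:+1/69120 = -1/51840
(3j)²=280/21879 [(7 4 5; 0 0 0)], sign=+1
Σ_t [3,5]: t=3:−1/103680 t=4:+1/241920 t=5:−1/9676800 = -163/29030400
(3j)²=26569/2042040 [(7 4 5; 2 1 -3)], sign=-1
⇒ 4πI² = 132845/537251
I = (-1)√(132845/537251/(4π)) = -0.14027461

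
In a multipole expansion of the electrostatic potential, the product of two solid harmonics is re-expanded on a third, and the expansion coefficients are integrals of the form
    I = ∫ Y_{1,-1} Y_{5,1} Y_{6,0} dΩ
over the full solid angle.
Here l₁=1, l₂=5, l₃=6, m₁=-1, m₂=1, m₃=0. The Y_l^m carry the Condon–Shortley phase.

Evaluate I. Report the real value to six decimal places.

Rules hold: Σm=0, L=12 even, 4≤6≤6.
N = 3·11·13 = 429
Δ = 0!·2!·10!/13! = 1/858
Racah Σ t=0..0: t=0:+1/14400 = 1/14400
⇒ 3j(1 5 6; 0 0 0)² = 6/143, sgn +1
Racah Σ t=0..0: t=0:+1/34560 = 1/34560
⇒ 3j(1 5 6; -1 1 0)² = 5/286, sgn +1
4πI² = N·(3j₀)²·(3jₘ)² = 45/143
I = +1·√(0.314685/4π) = 0.15824621

0.158246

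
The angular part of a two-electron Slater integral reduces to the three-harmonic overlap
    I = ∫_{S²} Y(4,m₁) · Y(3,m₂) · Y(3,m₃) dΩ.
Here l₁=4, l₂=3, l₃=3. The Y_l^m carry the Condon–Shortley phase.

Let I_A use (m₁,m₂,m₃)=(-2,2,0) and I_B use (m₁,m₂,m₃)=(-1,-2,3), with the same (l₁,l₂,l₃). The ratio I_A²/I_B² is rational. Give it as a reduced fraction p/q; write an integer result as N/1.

1/10

l's match ⇒ only the (l;m) 3-j factors differ between A and B.
A: triangle coeff Δ(4,3,3) = 1/34650; Σ_t [3,4]: t=3:−1/72 t=4:+1/96 = -1/288; (3j)²=1/462 [(4 3 3; -2 2 0)], sign=+1
B: triangle coeff Δ(4,3,3) = 1/34650; Σ_t [1,1]: t=1:−1/288 = -1/288; (3j)²=5/231 [(4 3 3; -1 -2 3)], sign=-1
I_A²/I_B² = (1/462)/(5/231) = 1/10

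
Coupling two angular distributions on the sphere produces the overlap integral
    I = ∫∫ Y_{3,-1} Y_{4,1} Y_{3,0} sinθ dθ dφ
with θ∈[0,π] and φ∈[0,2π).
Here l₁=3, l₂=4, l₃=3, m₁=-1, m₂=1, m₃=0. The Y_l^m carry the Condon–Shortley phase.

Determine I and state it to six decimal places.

-0.099323

Rules hold: Σm=0, L=10 even, 1≤3≤7.
N = 7·9·7 = 441
Δ = 4!·2!·4!/11! = 1/34650
Racah Σ t=1..3: t=1:−1/72 t=2:+1/16 t=3:−1/72 = 5/144
⇒ 3j(3 4 3; 0 0 0)² = 2/77, sgn -1
Racah Σ t=2..4: t=2:+1/48 t=3:−1/24 t=4:+1/288 = -5/288
⇒ 3j(3 4 3; -1 1 0)² = 5/462, sgn +1
4πI² = N·(3j₀)²·(3jₘ)² = 15/121
I = -1·√(0.123967/4π) = -0.09932258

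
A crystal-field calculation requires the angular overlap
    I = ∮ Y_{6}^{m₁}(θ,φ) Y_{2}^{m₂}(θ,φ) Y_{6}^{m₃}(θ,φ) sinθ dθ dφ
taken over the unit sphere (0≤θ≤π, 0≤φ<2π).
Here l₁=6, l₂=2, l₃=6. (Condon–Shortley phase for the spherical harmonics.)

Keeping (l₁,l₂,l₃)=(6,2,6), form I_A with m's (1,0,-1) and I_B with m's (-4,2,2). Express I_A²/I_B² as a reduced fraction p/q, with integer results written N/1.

169/180

Same 6,2,6: normalisation and zero-m 3j drop out of the ratio.
A: Δ: 2! 10! 2! / 15! → 1/90090; sum: t=0:+1/57600 t=1:−1/17280 t=2:+1/120960 = -13/403200; 3j²(6 2 6; 1 0 -1) = Δ·Π!·Σ² = 13/770  (sign +1)
B: Δ: 2! 10! 2! / 15! → 1/90090; sum: t=2:+1/322560 = 1/322560; 3j²(6 2 6; -4 2 2) = Δ·Π!·Σ² = 18/1001  (sign +1)
I_A²/I_B² = (13/770)/(18/1001) = 169/180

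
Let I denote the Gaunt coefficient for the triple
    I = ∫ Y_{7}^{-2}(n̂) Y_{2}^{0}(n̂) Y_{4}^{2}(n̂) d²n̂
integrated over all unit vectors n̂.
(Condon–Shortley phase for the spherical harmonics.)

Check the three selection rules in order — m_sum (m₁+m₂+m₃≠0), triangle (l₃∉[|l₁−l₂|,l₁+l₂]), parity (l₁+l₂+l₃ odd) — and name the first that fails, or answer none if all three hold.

triangle

azimuthal sum: -2 + 0 + 2 = 0  ✓
5 ≤ 4 ≤ 9 (triangle on l)  ✗
L = 7 + 2 + 4 = 13 (odd)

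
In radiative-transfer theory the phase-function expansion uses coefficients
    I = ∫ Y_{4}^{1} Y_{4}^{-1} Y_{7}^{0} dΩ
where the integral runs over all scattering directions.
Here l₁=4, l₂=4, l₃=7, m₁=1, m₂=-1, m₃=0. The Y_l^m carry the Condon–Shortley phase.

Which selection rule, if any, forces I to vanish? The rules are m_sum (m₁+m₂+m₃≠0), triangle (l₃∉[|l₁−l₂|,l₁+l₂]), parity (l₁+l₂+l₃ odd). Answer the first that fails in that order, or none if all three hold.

azimuthal sum: 1 − 1 + 0 = 0  ✓
0 ≤ 7 ≤ 8 (triangle on l)  ✓
L = 4 + 4 + 7 = 15 (odd)  ✗

parity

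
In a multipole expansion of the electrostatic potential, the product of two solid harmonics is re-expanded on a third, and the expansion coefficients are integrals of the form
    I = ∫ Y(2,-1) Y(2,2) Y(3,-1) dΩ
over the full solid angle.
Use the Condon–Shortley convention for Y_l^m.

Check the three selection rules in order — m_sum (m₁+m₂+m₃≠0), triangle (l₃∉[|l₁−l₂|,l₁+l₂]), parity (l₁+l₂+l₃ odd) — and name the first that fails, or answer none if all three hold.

parity

m₁+m₂+m₃ = -1 + 2 − 1 = 0  ✓
triangle: |2−2|=0 ≤ l₃=3 ≤ 2+2=4  ✓
parity: l₁+l₂+l₃ = 7 is odd  ✗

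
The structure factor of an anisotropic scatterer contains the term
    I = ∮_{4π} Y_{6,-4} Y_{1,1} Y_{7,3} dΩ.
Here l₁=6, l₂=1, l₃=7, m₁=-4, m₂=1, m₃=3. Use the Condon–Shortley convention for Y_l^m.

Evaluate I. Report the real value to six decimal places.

-0.085707

m-sum 0 ✓  L=14 even ✓  5≤7≤7 ✓
Π(2lᵢ+1) = 13×3×15 = 585
triangle coeff Δ(6,1,7) = 1/1365
Σ_t [0,0]: t=0:+1/518400 = 1/518400
(3j)²=7/195 [(6 1 7; 0 0 0)], sign=-1
Σ_t [0,0]: t=0:+1/14515200 = 1/14515200
(3j)²=2/455 [(6 1 7; -4 1 3)], sign=+1
⇒ 4πI² = 6/65
I = (-1)√(6/65/(4π)) = -0.08570655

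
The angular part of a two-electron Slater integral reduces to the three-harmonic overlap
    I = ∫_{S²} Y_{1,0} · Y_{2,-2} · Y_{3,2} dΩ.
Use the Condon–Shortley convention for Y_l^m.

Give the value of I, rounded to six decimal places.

0.184674

Rules hold: Σm=0, L=6 even, 1≤3≤3.
N = 3·5·7 = 105
Δ = 0!·2!·4!/7! = 1/105
Racah Σ t=0..0: t=0:+1/4 = 1/4
⇒ 3j(1 2 3; 0 0 0)² = 3/35, sgn -1
Racah Σ t=0..0: t=0:+1/24 = 1/24
⇒ 3j(1 2 3; 0 -2 2)² = 1/21, sgn -1
4πI² = N·(3j₀)²·(3jₘ)² = 3/7
I = +1·√(0.428571/4π) = 0.18467439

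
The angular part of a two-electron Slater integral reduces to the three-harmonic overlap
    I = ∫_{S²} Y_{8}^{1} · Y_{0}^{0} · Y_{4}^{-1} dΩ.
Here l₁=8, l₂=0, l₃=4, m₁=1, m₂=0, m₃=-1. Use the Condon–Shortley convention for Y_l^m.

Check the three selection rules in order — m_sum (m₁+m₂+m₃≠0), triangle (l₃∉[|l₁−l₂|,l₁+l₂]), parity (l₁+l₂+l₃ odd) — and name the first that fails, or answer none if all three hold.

m₁+m₂+m₃ = 1 + 0 − 1 = 0  ✓
triangle: |8−0|=8 ≤ l₃=4 ≤ 8+0=8  ✗
parity: l₁+l₂+l₃ = 12 is even

triangle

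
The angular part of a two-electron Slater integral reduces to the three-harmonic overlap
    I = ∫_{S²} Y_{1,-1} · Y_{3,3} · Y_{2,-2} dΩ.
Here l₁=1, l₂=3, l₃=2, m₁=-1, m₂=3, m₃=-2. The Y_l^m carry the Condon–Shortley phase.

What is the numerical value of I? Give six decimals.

Rules hold: Σm=0, L=6 even, 2≤2≤4.
N = 3·7·5 = 105
Δ = 2!·0!·4!/7! = 1/105
Racah Σ t=1..1: t=1:−1/4 = -1/4
⇒ 3j(1 3 2; 0 0 0)² = 3/35, sgn -1
Racah Σ t=2..2: t=2:+1/48 = 1/48
⇒ 3j(1 3 2; -1 3 -2)² = 1/7, sgn +1
4πI² = N·(3j₀)²·(3jₘ)² = 9/7
I = -1·√(1.28571/4π) = -0.31986543

-0.319865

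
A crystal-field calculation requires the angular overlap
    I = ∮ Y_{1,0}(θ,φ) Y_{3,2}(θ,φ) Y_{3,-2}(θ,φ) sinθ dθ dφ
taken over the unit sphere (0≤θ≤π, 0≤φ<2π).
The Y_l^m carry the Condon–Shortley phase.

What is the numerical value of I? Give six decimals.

0.000000

L=7 odd ⇒ parity kills the (l;000) factor ⇒ I = 0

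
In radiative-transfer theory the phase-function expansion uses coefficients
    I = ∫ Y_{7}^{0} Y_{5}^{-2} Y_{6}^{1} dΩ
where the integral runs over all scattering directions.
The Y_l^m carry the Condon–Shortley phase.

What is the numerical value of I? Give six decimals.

0.000000

Σmᵢ = -1 ≠ 0, so the φ-integral vanishes; I = 0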